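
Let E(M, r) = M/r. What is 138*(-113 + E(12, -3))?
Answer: -16146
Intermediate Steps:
138*(-113 + E(12, -3)) = 138*(-113 + 12/(-3)) = 138*(-113 + 12*(-⅓)) = 138*(-113 - 4) = 138*(-117) = -16146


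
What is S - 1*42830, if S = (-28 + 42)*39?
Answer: -42284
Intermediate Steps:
S = 546 (S = 14*39 = 546)
S - 1*42830 = 546 - 1*42830 = 546 - 42830 = -42284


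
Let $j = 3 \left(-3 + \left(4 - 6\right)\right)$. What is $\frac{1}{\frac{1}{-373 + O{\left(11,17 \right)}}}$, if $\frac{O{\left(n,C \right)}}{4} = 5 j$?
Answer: $-673$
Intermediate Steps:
$j = -15$ ($j = 3 \left(-3 + \left(4 - 6\right)\right) = 3 \left(-3 - 2\right) = 3 \left(-5\right) = -15$)
$O{\left(n,C \right)} = -300$ ($O{\left(n,C \right)} = 4 \cdot 5 \left(-15\right) = 4 \left(-75\right) = -300$)
$\frac{1}{\frac{1}{-373 + O{\left(11,17 \right)}}} = \frac{1}{\frac{1}{-373 - 300}} = \frac{1}{\frac{1}{-673}} = \frac{1}{- \frac{1}{673}} = -673$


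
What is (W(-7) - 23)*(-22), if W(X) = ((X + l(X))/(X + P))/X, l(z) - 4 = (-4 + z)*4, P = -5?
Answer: 21769/42 ≈ 518.31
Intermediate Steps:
l(z) = -12 + 4*z (l(z) = 4 + (-4 + z)*4 = 4 + (-16 + 4*z) = -12 + 4*z)
W(X) = (-12 + 5*X)/(X*(-5 + X)) (W(X) = ((X + (-12 + 4*X))/(X - 5))/X = ((-12 + 5*X)/(-5 + X))/X = (-12 + 5*X)/(X*(-5 + X)))
(W(-7) - 23)*(-22) = ((-12 + 5*(-7))/((-7)*(-5 - 7)) - 23)*(-22) = (-⅐*(-12 - 35)/(-12) - 23)*(-22) = (-⅐*(-1/12)*(-47) - 23)*(-22) = (-47/84 - 23)*(-22) = -1979/84*(-22) = 21769/42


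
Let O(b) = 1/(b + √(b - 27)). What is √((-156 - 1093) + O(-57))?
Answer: √2*√((-35597 + 1249*I*√21)/(57 - 2*I*√21)) ≈ 3.8904e-5 - 35.341*I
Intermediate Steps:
O(b) = 1/(b + √(-27 + b))
√((-156 - 1093) + O(-57)) = √((-156 - 1093) + 1/(-57 + √(-27 - 57))) = √(-1249 + 1/(-57 + √(-84))) = √(-1249 + 1/(-57 + 2*I*√21))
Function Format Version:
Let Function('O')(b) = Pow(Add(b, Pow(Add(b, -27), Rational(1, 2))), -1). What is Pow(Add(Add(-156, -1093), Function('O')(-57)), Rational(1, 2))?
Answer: Mul(Pow(2, Rational(1, 2)), Pow(Mul(Pow(Add(57, Mul(-2, I, Pow(21, Rational(1, 2)))), -1), Add(-35597, Mul(1249, I, Pow(21, Rational(1, 2))))), Rational(1, 2))) ≈ Add(3.8904e-5, Mul(-35.341, I))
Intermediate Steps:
Function('O')(b) = Pow(Add(b, Pow(Add(-27, b), Rational(1, 2))), -1)
Pow(Add(Add(-156, -1093), Function('O')(-57)), Rational(1, 2)) = Pow(Add(Add(-156, -1093), Pow(Add(-57, Pow(Add(-27, -57), Rational(1, 2))), -1)), Rational(1, 2)) = Pow(Add(-1249, Pow(Add(-57, Pow(-84, Rational(1, 2))), -1)), Rational(1, 2)) = Pow(Add(-1249, Pow(Add(-57, Mul(2, I, Pow(21, Rational(1, 2)))), -1)), Rational(1, 2))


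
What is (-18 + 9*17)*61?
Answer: 8235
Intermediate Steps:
(-18 + 9*17)*61 = (-18 + 153)*61 = 135*61 = 8235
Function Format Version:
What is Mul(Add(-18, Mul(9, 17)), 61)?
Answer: 8235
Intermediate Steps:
Mul(Add(-18, Mul(9, 17)), 61) = Mul(Add(-18, 153), 61) = Mul(135, 61) = 8235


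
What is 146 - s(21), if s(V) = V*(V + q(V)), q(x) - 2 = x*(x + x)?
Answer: -18859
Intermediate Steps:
q(x) = 2 + 2*x**2 (q(x) = 2 + x*(x + x) = 2 + x*(2*x) = 2 + 2*x**2)
s(V) = V*(2 + V + 2*V**2) (s(V) = V*(V + (2 + 2*V**2)) = V*(2 + V + 2*V**2))
146 - s(21) = 146 - 21*(2 + 21 + 2*21**2) = 146 - 21*(2 + 21 + 2*441) = 146 - 21*(2 + 21 + 882) = 146 - 21*905 = 146 - 1*19005 = 146 - 19005 = -18859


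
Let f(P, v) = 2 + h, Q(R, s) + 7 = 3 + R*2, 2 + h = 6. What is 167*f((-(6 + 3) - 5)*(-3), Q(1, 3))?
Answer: 1002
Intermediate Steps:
h = 4 (h = -2 + 6 = 4)
Q(R, s) = -4 + 2*R (Q(R, s) = -7 + (3 + R*2) = -7 + (3 + 2*R) = -4 + 2*R)
f(P, v) = 6 (f(P, v) = 2 + 4 = 6)
167*f((-(6 + 3) - 5)*(-3), Q(1, 3)) = 167*6 = 1002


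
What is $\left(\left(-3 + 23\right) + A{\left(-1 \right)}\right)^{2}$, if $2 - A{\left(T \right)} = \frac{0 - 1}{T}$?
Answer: $441$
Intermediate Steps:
$A{\left(T \right)} = 2 + \frac{1}{T}$ ($A{\left(T \right)} = 2 - \frac{0 - 1}{T} = 2 - - \frac{1}{T} = 2 + \frac{1}{T}$)
$\left(\left(-3 + 23\right) + A{\left(-1 \right)}\right)^{2} = \left(\left(-3 + 23\right) + \left(2 + \frac{1}{-1}\right)\right)^{2} = \left(20 + \left(2 - 1\right)\right)^{2} = \left(20 + 1\right)^{2} = 21^{2} = 441$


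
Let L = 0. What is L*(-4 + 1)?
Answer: 0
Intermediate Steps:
L*(-4 + 1) = 0*(-4 + 1) = 0*(-3) = 0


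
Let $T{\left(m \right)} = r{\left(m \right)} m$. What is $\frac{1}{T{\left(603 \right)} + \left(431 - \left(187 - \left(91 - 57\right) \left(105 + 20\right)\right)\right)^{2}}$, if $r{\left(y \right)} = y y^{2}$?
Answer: $\frac{1}{132231700917} \approx 7.5625 \cdot 10^{-12}$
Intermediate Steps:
$r{\left(y \right)} = y^{3}$
$T{\left(m \right)} = m^{4}$ ($T{\left(m \right)} = m^{3} m = m^{4}$)
$\frac{1}{T{\left(603 \right)} + \left(431 - \left(187 - \left(91 - 57\right) \left(105 + 20\right)\right)\right)^{2}} = \frac{1}{603^{4} + \left(431 - \left(187 - \left(91 - 57\right) \left(105 + 20\right)\right)\right)^{2}} = \frac{1}{132211504881 + \left(431 + \left(-187 + 34 \cdot 125\right)\right)^{2}} = \frac{1}{132211504881 + \left(431 + \left(-187 + 4250\right)\right)^{2}} = \frac{1}{132211504881 + \left(431 + 4063\right)^{2}} = \frac{1}{132211504881 + 4494^{2}} = \frac{1}{132211504881 + 20196036} = \frac{1}{132231700917}$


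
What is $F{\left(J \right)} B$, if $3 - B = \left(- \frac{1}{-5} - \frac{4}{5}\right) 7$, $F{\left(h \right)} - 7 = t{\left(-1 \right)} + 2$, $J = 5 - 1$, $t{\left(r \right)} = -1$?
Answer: $\frac{288}{5} \approx 57.6$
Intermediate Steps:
$J = 4$ ($J = 5 - 1 = 4$)
$F{\left(h \right)} = 8$ ($F{\left(h \right)} = 7 + \left(-1 + 2\right) = 7 + 1 = 8$)
$B = \frac{36}{5}$ ($B = 3 - \left(- \frac{1}{-5} - \frac{4}{5}\right) 7 = 3 - \left(\left(-1\right) \left(- \frac{1}{5}\right) - \frac{4}{5}\right) 7 = 3 - \left(\frac{1}{5} - \frac{4}{5}\right) 7 = 3 - \left(- \frac{3}{5}\right) 7 = 3 - - \frac{21}{5} = 3 + \frac{21}{5} = \frac{36}{5} \approx 7.2$)
$F{\left(J \right)} B = 8 \cdot \frac{36}{5} = \frac{288}{5}$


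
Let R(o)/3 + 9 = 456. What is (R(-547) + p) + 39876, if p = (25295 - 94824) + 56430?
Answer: 28118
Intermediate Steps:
R(o) = 1341 (R(o) = -27 + 3*456 = -27 + 1368 = 1341)
p = -13099 (p = -69529 + 56430 = -13099)
(R(-547) + p) + 39876 = (1341 - 13099) + 39876 = -11758 + 39876 = 28118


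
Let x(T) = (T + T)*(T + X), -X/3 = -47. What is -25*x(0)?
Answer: 0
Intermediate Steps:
X = 141 (X = -3*(-47) = 141)
x(T) = 2*T*(141 + T) (x(T) = (T + T)*(T + 141) = (2*T)*(141 + T) = 2*T*(141 + T))
-25*x(0) = -50*0*(141 + 0) = -50*0*141 = -25*0 = 0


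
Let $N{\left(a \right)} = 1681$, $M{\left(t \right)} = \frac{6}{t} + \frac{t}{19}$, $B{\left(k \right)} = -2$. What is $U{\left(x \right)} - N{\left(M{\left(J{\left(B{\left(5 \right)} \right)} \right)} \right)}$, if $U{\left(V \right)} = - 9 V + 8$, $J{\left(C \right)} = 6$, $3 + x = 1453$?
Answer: $-14723$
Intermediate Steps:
$x = 1450$ ($x = -3 + 1453 = 1450$)
$M{\left(t \right)} = \frac{6}{t} + \frac{t}{19}$ ($M{\left(t \right)} = \frac{6}{t} + t \frac{1}{19} = \frac{6}{t} + \frac{t}{19}$)
$U{\left(V \right)} = 8 - 9 V$
$U{\left(x \right)} - N{\left(M{\left(J{\left(B{\left(5 \right)} \right)} \right)} \right)} = \left(8 - 13050\right) - 1681 = -13042 - 1681 = -14723$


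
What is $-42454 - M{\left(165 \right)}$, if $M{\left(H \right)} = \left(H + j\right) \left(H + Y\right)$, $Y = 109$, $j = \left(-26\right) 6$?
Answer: $-44920$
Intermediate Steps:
$j = -156$
$M{\left(H \right)} = \left(-156 + H\right) \left(109 + H\right)$ ($M{\left(H \right)} = \left(H - 156\right) \left(H + 109\right) = \left(-156 + H\right) \left(109 + H\right)$)
$-42454 - M{\left(165 \right)} = -42454 - \left(-17004 + 165^{2} - 7755\right) = -42454 - \left(-17004 + 27225 - 7755\right) = -42454 - 2466 = -44920$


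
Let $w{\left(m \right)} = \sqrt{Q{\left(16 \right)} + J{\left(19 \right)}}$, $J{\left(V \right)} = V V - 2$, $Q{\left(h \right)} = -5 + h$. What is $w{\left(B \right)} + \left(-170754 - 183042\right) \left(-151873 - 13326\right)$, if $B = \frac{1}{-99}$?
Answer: $58446745404 + \sqrt{370} \approx 5.8447 \cdot 10^{10}$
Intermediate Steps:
$B = - \frac{1}{99} \approx -0.010101$
$J{\left(V \right)} = -2 + V^{2}$ ($J{\left(V \right)} = V^{2} - 2 = -2 + V^{2}$)
$w{\left(m \right)} = \sqrt{370}$ ($w{\left(m \right)} = \sqrt{\left(-5 + 16\right) - \left(2 - 19^{2}\right)} = \sqrt{11 + \left(-2 + 361\right)} = \sqrt{11 + 359} = \sqrt{370}$)
$w{\left(B \right)} + \left(-170754 - 183042\right) \left(-151873 - 13326\right) = \sqrt{370} + \left(-170754 - 183042\right) \left(-151873 - 13326\right) = \sqrt{370} - -58446745404 = \sqrt{370} + 58446745404 = 58446745404 + \sqrt{370}$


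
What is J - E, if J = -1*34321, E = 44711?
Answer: -79032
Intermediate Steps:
J = -34321
J - E = -34321 - 1*44711 = -34321 - 44711 = -79032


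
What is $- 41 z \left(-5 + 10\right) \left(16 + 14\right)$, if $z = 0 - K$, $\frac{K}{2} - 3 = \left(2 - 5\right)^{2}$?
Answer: $147600$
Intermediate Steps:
$K = 24$ ($K = 6 + 2 \left(2 - 5\right)^{2} = 6 + 2 \left(-3\right)^{2} = 6 + 2 \cdot 9 = 6 + 18 = 24$)
$z = -24$ ($z = 0 - 24 = -24$)
$- 41 z \left(-5 + 10\right) \left(16 + 14\right) = \left(-41\right) \left(-24\right) \left(-5 + 10\right) \left(16 + 14\right) = 984 \cdot 5 \cdot 30 = 984 \cdot 150 = 147600$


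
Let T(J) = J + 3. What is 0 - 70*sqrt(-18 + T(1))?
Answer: -70*I*sqrt(14) ≈ -261.92*I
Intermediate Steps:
T(J) = 3 + J
0 - 70*sqrt(-18 + T(1)) = 0 - 70*sqrt(-18 + (3 + 1)) = 0 - 70*sqrt(-18 + 4) = 0 - 70*I*sqrt(14) = -70*I*sqrt(14)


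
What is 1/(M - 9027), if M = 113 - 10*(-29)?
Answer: -1/8624 ≈ -0.00011596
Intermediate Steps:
M = 403 (M = 113 + 290 = 403)
1/(M - 9027) = 1/(403 - 9027) = 1/(-8624) = -1/8624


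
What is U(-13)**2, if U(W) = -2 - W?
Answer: 121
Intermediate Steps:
U(-13)**2 = (-2 - 1*(-13))**2 = (-2 + 13)**2 = 11**2 = 121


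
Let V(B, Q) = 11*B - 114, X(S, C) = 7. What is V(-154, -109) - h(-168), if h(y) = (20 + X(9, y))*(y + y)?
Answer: 7264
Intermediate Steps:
V(B, Q) = -114 + 11*B
h(y) = 54*y (h(y) = (20 + 7)*(y + y) = 27*(2*y) = 54*y)
V(-154, -109) - h(-168) = (-114 + 11*(-154)) - 54*(-168) = (-114 - 1694) - 1*(-9072) = -1808 + 9072 = 7264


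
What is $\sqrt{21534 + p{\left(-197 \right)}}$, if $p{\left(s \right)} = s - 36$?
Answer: $\sqrt{21301} \approx 145.95$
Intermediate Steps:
$p{\left(s \right)} = -36 + s$
$\sqrt{21534 + p{\left(-197 \right)}} = \sqrt{21534 - 233} = \sqrt{21301}$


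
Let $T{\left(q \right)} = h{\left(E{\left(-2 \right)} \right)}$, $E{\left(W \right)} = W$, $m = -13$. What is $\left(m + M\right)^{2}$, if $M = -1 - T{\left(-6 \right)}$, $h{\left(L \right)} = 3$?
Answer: $289$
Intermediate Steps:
$T{\left(q \right)} = 3$
$M = -4$ ($M = -1 - 3 = -4$)
$\left(m + M\right)^{2} = \left(-13 - 4\right)^{2} = \left(-17\right)^{2} = 289$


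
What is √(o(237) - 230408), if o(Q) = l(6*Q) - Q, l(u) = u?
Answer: I*√229223 ≈ 478.77*I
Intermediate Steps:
o(Q) = 5*Q (o(Q) = 6*Q - Q = 5*Q)
√(o(237) - 230408) = √(5*237 - 230408) = √(1185 - 230408) = √(-229223) = I*√229223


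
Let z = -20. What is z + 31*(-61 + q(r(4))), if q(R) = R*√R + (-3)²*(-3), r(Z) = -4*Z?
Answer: -2748 - 1984*I ≈ -2748.0 - 1984.0*I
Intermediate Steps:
q(R) = -27 + R^(3/2) (q(R) = R^(3/2) + 9*(-3) = R^(3/2) - 27 = -27 + R^(3/2))
z + 31*(-61 + q(r(4))) = -20 + 31*(-61 + (-27 + (-4*4)^(3/2))) = -20 + 31*(-61 + (-27 + (-16)^(3/2))) = -20 + 31*(-61 + (-27 - 64*I)) = -20 + 31*(-88 - 64*I) = -20 + (-2728 - 1984*I) = -2748 - 1984*I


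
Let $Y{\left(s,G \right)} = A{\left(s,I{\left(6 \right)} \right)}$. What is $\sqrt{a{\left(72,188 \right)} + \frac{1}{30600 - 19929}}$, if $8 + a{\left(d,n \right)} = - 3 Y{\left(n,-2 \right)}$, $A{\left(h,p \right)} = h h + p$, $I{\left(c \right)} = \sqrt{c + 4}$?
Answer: $\frac{\sqrt{-12074800344969 - 341610723 \sqrt{10}}}{10671} \approx 325.65 i$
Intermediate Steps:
$I{\left(c \right)} = \sqrt{4 + c}$
$A{\left(h,p \right)} = p + h^{2}$ ($A{\left(h,p \right)} = h^{2} + p = p + h^{2}$)
$Y{\left(s,G \right)} = \sqrt{10} + s^{2}$ ($Y{\left(s,G \right)} = \sqrt{4 + 6} + s^{2} = \sqrt{10} + s^{2}$)
$a{\left(d,n \right)} = -8 - 3 \sqrt{10} - 3 n^{2}$ ($a{\left(d,n \right)} = -8 - 3 \left(\sqrt{10} + n^{2}\right) = -8 - \left(3 \sqrt{10} + 3 n^{2}\right) = -8 - 3 \sqrt{10} - 3 n^{2}$)
$\sqrt{a{\left(72,188 \right)} + \frac{1}{30600 - 19929}} = \sqrt{\left(-8 - 3 \sqrt{10} - 3 \cdot 188^{2}\right) + \frac{1}{30600 - 19929}} = \sqrt{\left(-8 - 3 \sqrt{10} - 106032\right) + \frac{1}{10671}} = \sqrt{\left(-106040 - 3 \sqrt{10}\right) + \frac{1}{10671}} = \sqrt{- \frac{1131552839}{10671} - 3 \sqrt{10}}$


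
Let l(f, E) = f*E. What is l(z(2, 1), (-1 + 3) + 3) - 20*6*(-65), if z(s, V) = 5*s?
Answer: 7850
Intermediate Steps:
l(f, E) = E*f
l(z(2, 1), (-1 + 3) + 3) - 20*6*(-65) = ((-1 + 3) + 3)*(5*2) - 20*6*(-65) = (2 + 3)*10 - 120*(-65) = 5*10 + 7800 = 50 + 7800 = 7850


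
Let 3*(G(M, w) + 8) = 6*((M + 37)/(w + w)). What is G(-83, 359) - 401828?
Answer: -144259170/359 ≈ -4.0184e+5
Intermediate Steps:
G(M, w) = -8 + (37 + M)/w (G(M, w) = -8 + (6*((M + 37)/(w + w)))/3 = -8 + (6*((37 + M)/((2*w))))/3 = -8 + (6*((37 + M)*(1/(2*w))))/3 = -8 + (6*((37 + M)/(2*w)))/3 = -8 + (3*(37 + M)/w)/3 = -8 + (37 + M)/w)
G(-83, 359) - 401828 = (37 - 83 - 8*359)/359 - 401828 = (37 - 83 - 2872)/359 - 401828 = (1/359)*(-2918) - 401828 = -2918/359 - 401828 = -144259170/359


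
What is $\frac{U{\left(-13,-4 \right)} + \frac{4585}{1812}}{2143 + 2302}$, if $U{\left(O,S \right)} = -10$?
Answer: $- \frac{2707}{1610868} \approx -0.0016805$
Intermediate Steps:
$\frac{U{\left(-13,-4 \right)} + \frac{4585}{1812}}{2143 + 2302} = \frac{-10 + \frac{4585}{1812}}{2143 + 2302} = \frac{-10 + 4585 \cdot \frac{1}{1812}}{4445} = \left(-10 + \frac{4585}{1812}\right) \frac{1}{4445} = \left(- \frac{13535}{1812}\right) \frac{1}{4445} = - \frac{2707}{1610868}$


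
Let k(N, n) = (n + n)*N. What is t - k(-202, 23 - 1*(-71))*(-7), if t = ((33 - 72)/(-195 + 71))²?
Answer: -4087431311/15376 ≈ -2.6583e+5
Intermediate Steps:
k(N, n) = 2*N*n (k(N, n) = (2*n)*N = 2*N*n)
t = 1521/15376 (t = (-39/(-124))² = (-39*(-1/124))² = (39/124)² = 1521/15376 ≈ 0.098920)
t - k(-202, 23 - 1*(-71))*(-7) = 1521/15376 - 2*(-202)*(23 - 1*(-71))*(-7) = 1521/15376 - 2*(-202)*(23 + 71)*(-7) = 1521/15376 - 2*(-202)*94*(-7) = 1521/15376 - (-37976)*(-7) = 1521/15376 - 1*265832 = 1521/15376 - 265832 = -4087431311/15376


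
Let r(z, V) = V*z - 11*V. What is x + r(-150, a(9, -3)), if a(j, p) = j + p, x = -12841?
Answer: -13807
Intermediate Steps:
r(z, V) = -11*V + V*z
x + r(-150, a(9, -3)) = -12841 + (9 - 3)*(-11 - 150) = -12841 + 6*(-161) = -12841 - 966 = -13807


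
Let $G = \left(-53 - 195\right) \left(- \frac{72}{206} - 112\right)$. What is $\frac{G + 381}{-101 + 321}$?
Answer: $\frac{2909099}{22660} \approx 128.38$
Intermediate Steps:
$G = \frac{2869856}{103}$ ($G = - 248 \left(\left(-72\right) \frac{1}{206} - 112\right) = - 248 \left(- \frac{36}{103} - 112\right) = \left(-248\right) \left(- \frac{11572}{103}\right) = \frac{2869856}{103} \approx 27863.0$)
$\frac{G + 381}{-101 + 321} = \frac{\frac{2869856}{103} + 381}{-101 + 321} = \frac{2909099}{103 \cdot 220} = \frac{2909099}{103} \cdot \frac{1}{220} = \frac{2909099}{22660}$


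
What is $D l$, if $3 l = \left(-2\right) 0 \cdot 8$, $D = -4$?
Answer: $0$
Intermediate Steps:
$l = 0$ ($l = \frac{\left(-2\right) 0 \cdot 8}{3} = \frac{0 \cdot 8}{3} = \frac{1}{3} \cdot 0 = 0$)
$D l = \left(-4\right) 0 = 0$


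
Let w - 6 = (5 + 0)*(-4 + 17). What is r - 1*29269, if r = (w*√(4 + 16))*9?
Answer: -29269 + 1278*√5 ≈ -26411.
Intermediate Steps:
w = 71 (w = 6 + (5 + 0)*(-4 + 17) = 6 + 5*13 = 6 + 65 = 71)
r = 1278*√5 (r = (71*√(4 + 16))*9 = (71*√20)*9 = (71*(2*√5))*9 = (142*√5)*9 = 1278*√5 ≈ 2857.7)
r - 1*29269 = 1278*√5 - 1*29269 = 1278*√5 - 29269 = -29269 + 1278*√5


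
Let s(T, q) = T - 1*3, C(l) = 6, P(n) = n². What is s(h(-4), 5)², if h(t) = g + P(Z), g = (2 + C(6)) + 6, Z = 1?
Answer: 144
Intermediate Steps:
g = 14 (g = (2 + 6) + 6 = 8 + 6 = 14)
h(t) = 15 (h(t) = 14 + 1² = 14 + 1 = 15)
s(T, q) = -3 + T (s(T, q) = T - 3 = -3 + T)
s(h(-4), 5)² = (-3 + 15)² = 12² = 144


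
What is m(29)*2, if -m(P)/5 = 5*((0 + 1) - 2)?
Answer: 50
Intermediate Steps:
m(P) = 25 (m(P) = -25*((0 + 1) - 2) = -25*(1 - 2) = -25*(-1) = -5*(-5) = 25)
m(29)*2 = 25*2 = 50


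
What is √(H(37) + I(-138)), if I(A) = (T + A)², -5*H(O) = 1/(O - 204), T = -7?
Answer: 2*√3664789115/835 ≈ 145.00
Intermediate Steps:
H(O) = -1/(5*(-204 + O)) (H(O) = -1/(5*(O - 204)) = -1/(5*(-204 + O)))
I(A) = (-7 + A)²
√(H(37) + I(-138)) = √(-1/(-1020 + 5*37) + (-7 - 138)²) = √(-1/(-1020 + 185) + (-145)²) = √(-1/(-835) + 21025) = √(-1*(-1/835) + 21025) = √(1/835 + 21025) = √(17555876/835) = 2*√3664789115/835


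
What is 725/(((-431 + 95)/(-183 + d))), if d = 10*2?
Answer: 118175/336 ≈ 351.71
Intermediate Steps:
d = 20
725/(((-431 + 95)/(-183 + d))) = 725/(((-431 + 95)/(-183 + 20))) = 725/((-336/(-163))) = 725/((-336*(-1/163))) = 725/(336/163) = 725*(163/336) = 118175/336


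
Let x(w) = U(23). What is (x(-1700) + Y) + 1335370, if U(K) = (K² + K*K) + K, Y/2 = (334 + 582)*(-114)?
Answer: 1127603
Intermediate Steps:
Y = -208848 (Y = 2*((334 + 582)*(-114)) = 2*(916*(-114)) = 2*(-104424) = -208848)
U(K) = K + 2*K² (U(K) = (K² + K²) + K = 2*K² + K = K + 2*K²)
x(w) = 1081 (x(w) = 23*(1 + 2*23) = 23*(1 + 46) = 23*47 = 1081)
(x(-1700) + Y) + 1335370 = (1081 - 208848) + 1335370 = -207767 + 1335370 = 1127603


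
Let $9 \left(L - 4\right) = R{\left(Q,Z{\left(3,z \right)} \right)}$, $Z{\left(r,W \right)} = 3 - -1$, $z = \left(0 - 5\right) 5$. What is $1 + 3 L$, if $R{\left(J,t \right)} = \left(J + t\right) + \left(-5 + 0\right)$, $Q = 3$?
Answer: $\frac{41}{3} \approx 13.667$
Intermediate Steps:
$z = -25$ ($z = \left(-5\right) 5 = -25$)
$Z{\left(r,W \right)} = 4$ ($Z{\left(r,W \right)} = 3 + 1 = 4$)
$R{\left(J,t \right)} = -5 + J + t$ ($R{\left(J,t \right)} = \left(J + t\right) - 5 = -5 + J + t$)
$L = \frac{38}{9}$ ($L = 4 + \frac{-5 + 3 + 4}{9} = 4 + \frac{1}{9} \cdot 2 = 4 + \frac{2}{9} = \frac{38}{9} \approx 4.2222$)
$1 + 3 L = 1 + 3 \cdot \frac{38}{9} = 1 + \frac{38}{3} = \frac{41}{3}$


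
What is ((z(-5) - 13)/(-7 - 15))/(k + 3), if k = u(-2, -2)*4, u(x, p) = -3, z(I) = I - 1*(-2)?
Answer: -8/99 ≈ -0.080808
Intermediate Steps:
z(I) = 2 + I (z(I) = I + 2 = 2 + I)
k = -12 (k = -3*4 = -12)
((z(-5) - 13)/(-7 - 15))/(k + 3) = (((2 - 5) - 13)/(-7 - 15))/(-12 + 3) = ((-3 - 13)/(-22))/(-9) = -16*(-1/22)*(-⅑) = (8/11)*(-⅑) = -8/99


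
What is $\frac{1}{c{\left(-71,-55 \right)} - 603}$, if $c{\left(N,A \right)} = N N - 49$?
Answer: $\frac{1}{4389} \approx 0.00022784$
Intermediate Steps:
$c{\left(N,A \right)} = -49 + N^{2}$ ($c{\left(N,A \right)} = N^{2} - 49 = -49 + N^{2}$)
$\frac{1}{c{\left(-71,-55 \right)} - 603} = \frac{1}{\left(-49 + \left(-71\right)^{2}\right) - 603} = \frac{1}{\left(-49 + 5041\right) - 603} = \frac{1}{4992 - 603} = \frac{1}{4389}$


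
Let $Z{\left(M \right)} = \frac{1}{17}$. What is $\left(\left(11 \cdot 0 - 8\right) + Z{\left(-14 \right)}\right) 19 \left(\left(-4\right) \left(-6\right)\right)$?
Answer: $- \frac{61560}{17} \approx -3621.2$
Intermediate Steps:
$Z{\left(M \right)} = \frac{1}{17}$
$\left(\left(11 \cdot 0 - 8\right) + Z{\left(-14 \right)}\right) 19 \left(\left(-4\right) \left(-6\right)\right) = \left(\left(11 \cdot 0 - 8\right) + \frac{1}{17}\right) 19 \left(\left(-4\right) \left(-6\right)\right) = \left(\left(0 - 8\right) + \frac{1}{17}\right) 19 \cdot 24 = \left(-8 + \frac{1}{17}\right) 456 = \left(- \frac{135}{17}\right) 456 = - \frac{61560}{17}$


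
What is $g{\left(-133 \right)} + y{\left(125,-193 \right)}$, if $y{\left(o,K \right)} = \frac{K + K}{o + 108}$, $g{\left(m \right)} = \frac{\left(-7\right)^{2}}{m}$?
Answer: $- \frac{8965}{4427} \approx -2.0251$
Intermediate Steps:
$g{\left(m \right)} = \frac{49}{m}$
$y{\left(o,K \right)} = \frac{2 K}{108 + o}$
$g{\left(-133 \right)} + y{\left(125,-193 \right)} = \frac{49}{-133} + 2 \left(-193\right) \frac{1}{108 + 125} = 49 \left(- \frac{1}{133}\right) + 2 \left(-193\right) \frac{1}{233} = - \frac{7}{19} + 2 \left(-193\right) \frac{1}{233} = - \frac{7}{19} - \frac{386}{233} = - \frac{8965}{4427}$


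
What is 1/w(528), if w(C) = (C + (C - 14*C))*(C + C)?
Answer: -1/6690816 ≈ -1.4946e-7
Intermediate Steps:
w(C) = -24*C**2 (w(C) = (C - 13*C)*(2*C) = (-12*C)*(2*C) = -24*C**2)
1/w(528) = 1/(-24*528**2) = 1/(-24*278784) = 1/(-6690816) = -1/6690816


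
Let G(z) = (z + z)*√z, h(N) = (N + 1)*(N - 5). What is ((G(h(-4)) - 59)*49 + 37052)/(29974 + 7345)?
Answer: 34161/37319 + 7938*√3/37319 ≈ 1.2838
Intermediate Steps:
h(N) = (1 + N)*(-5 + N)
G(z) = 2*z^(3/2) (G(z) = (2*z)*√z = 2*z^(3/2))
((G(h(-4)) - 59)*49 + 37052)/(29974 + 7345) = ((2*(-5 + (-4)² - 4*(-4))^(3/2) - 59)*49 + 37052)/(29974 + 7345) = ((2*(-5 + 16 + 16)^(3/2) - 59)*49 + 37052)/37319 = ((2*27^(3/2) - 59)*49 + 37052)*(1/37319) = ((2*(81*√3) - 59)*49 + 37052)*(1/37319) = ((162*√3 - 59)*49 + 37052)*(1/37319) = ((-59 + 162*√3)*49 + 37052)*(1/37319) = ((-2891 + 7938*√3) + 37052)*(1/37319) = (34161 + 7938*√3)*(1/37319) = 34161/37319 + 7938*√3/37319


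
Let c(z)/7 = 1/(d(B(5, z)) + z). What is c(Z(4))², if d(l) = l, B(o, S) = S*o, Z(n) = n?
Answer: 49/576 ≈ 0.085069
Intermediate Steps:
c(z) = 7/(6*z) (c(z) = 7/(z*5 + z) = 7/(5*z + z) = 7/((6*z)) = 7*(1/(6*z)) = 7/(6*z))
c(Z(4))² = ((7/6)/4)² = ((7/6)*(¼))² = (7/24)² = 49/576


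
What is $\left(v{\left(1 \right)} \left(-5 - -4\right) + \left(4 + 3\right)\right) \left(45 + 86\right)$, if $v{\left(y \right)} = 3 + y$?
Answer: $393$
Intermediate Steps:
$\left(v{\left(1 \right)} \left(-5 - -4\right) + \left(4 + 3\right)\right) \left(45 + 86\right) = \left(\left(3 + 1\right) \left(-5 - -4\right) + \left(4 + 3\right)\right) \left(45 + 86\right) = \left(4 \left(-5 + 4\right) + 7\right) 131 = \left(4 \left(-1\right) + 7\right) 131 = \left(-4 + 7\right) 131 = 3 \cdot 131 = 393$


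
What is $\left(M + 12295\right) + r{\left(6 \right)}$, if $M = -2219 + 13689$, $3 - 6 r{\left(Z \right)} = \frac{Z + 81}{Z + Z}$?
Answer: $\frac{570343}{24} \approx 23764.0$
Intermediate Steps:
$r{\left(Z \right)} = \frac{1}{2} - \frac{81 + Z}{12 Z}$ ($r{\left(Z \right)} = \frac{1}{2} - \frac{\left(Z + 81\right) \frac{1}{Z + Z}}{6} = \frac{1}{2} - \frac{\left(81 + Z\right) \frac{1}{2 Z}}{6} = \frac{1}{2} - \frac{\frac{1}{2} \frac{1}{Z} \left(81 + Z\right)}{6} = \frac{1}{2} - \frac{81 + Z}{12 Z}$)
$M = 11470$
$\left(M + 12295\right) + r{\left(6 \right)} = \left(11470 + 12295\right) + \frac{-81 + 5 \cdot 6}{12 \cdot 6} = 23765 + \frac{1}{12} \cdot \frac{1}{6} \left(-81 + 30\right) = 23765 + \frac{1}{12} \cdot \frac{1}{6} \left(-51\right) = 23765 - \frac{17}{24} = \frac{570343}{24}$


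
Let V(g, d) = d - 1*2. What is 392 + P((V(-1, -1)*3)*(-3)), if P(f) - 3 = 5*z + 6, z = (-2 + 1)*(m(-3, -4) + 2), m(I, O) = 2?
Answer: 381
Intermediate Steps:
V(g, d) = -2 + d (V(g, d) = d - 2 = -2 + d)
z = -4 (z = (-2 + 1)*(2 + 2) = -1*4 = -4)
P(f) = -11 (P(f) = 3 + (5*(-4) + 6) = 3 + (-20 + 6) = 3 - 14 = -11)
392 + P((V(-1, -1)*3)*(-3)) = 392 - 11 = 381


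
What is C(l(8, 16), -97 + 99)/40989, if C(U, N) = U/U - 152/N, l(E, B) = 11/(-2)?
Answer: -25/13663 ≈ -0.0018298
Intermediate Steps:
l(E, B) = -11/2 (l(E, B) = 11*(-½) = -11/2)
C(U, N) = 1 - 152/N
C(l(8, 16), -97 + 99)/40989 = ((-152 + (-97 + 99))/(-97 + 99))/40989 = ((-152 + 2)/2)*(1/40989) = ((½)*(-150))*(1/40989) = -75*1/40989 = -25/13663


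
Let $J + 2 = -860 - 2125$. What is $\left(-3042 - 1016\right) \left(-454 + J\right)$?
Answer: $13963578$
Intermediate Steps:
$J = -2987$ ($J = -2 - 2985 = -2987$)
$\left(-3042 - 1016\right) \left(-454 + J\right) = \left(-3042 - 1016\right) \left(-454 - 2987\right) = \left(-4058\right) \left(-3441\right) = 13963578$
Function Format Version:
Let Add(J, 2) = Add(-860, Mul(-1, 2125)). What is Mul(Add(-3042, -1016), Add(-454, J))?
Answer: 13963578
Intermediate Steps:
J = -2987 (J = Add(-2, Add(-860, Mul(-1, 2125))) = Add(-2, Add(-860, -2125)) = Add(-2, -2985) = -2987)
Mul(Add(-3042, -1016), Add(-454, J)) = Mul(Add(-3042, -1016), Add(-454, -2987)) = Mul(-4058, -3441) = 13963578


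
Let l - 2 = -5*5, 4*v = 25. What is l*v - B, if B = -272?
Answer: 513/4 ≈ 128.25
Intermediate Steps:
v = 25/4 (v = (¼)*25 = 25/4 ≈ 6.2500)
l = -23 (l = 2 - 5*5 = 2 - 25 = -23)
l*v - B = -23*25/4 - 1*(-272) = -575/4 + 272 = 513/4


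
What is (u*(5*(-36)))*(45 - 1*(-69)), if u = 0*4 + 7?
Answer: -143640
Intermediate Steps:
u = 7 (u = 0 + 7 = 7)
(u*(5*(-36)))*(45 - 1*(-69)) = (7*(5*(-36)))*(45 - 1*(-69)) = (7*(-180))*(45 + 69) = -1260*114 = -143640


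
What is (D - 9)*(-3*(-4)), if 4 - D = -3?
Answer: -24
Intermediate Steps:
D = 7 (D = 4 - 1*(-3) = 4 + 3 = 7)
(D - 9)*(-3*(-4)) = (7 - 9)*(-3*(-4)) = -2*12 = -24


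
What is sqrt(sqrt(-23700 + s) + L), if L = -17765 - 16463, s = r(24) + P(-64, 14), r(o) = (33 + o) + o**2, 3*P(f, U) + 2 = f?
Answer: sqrt(-34228 + I*sqrt(23089)) ≈ 0.4107 + 185.01*I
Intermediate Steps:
P(f, U) = -2/3 + f/3
r(o) = 33 + o + o**2
s = 611 (s = (33 + 24 + 24**2) + (-2/3 + (1/3)*(-64)) = (33 + 24 + 576) + (-2/3 - 64/3) = 633 - 22 = 611)
L = -34228
sqrt(sqrt(-23700 + s) + L) = sqrt(sqrt(-23700 + 611) - 34228) = sqrt(sqrt(-23089) - 34228) = sqrt(I*sqrt(23089) - 34228) = sqrt(-34228 + I*sqrt(23089))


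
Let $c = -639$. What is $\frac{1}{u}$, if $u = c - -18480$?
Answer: $\frac{1}{17841} \approx 5.6051 \cdot 10^{-5}$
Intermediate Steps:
$u = 17841$ ($u = -639 - -18480 = -639 + 18480 = 17841$)
$\frac{1}{u} = \frac{1}{17841}$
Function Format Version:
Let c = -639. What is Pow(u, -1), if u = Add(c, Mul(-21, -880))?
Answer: Rational(1, 17841) ≈ 5.6051e-5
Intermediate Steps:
u = 17841 (u = Add(-639, Mul(-21, -880)) = Add(-639, 18480) = 17841)
Pow(u, -1) = Pow(17841, -1) = Rational(1, 17841)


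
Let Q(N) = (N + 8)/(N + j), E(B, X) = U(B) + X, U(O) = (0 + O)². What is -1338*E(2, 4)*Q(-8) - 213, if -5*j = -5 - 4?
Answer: -213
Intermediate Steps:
U(O) = O²
E(B, X) = X + B² (E(B, X) = B² + X = X + B²)
j = 9/5 (j = -(-5 - 4)/5 = -⅕*(-9) = 9/5 ≈ 1.8000)
Q(N) = (8 + N)/(9/5 + N) (Q(N) = (N + 8)/(N + 9/5) = (8 + N)/(9/5 + N))
-1338*E(2, 4)*Q(-8) - 213 = -1338*(4 + 2²)*5*(8 - 8)/(9 + 5*(-8)) - 213 = -1338*(4 + 4)*5*0/(9 - 40) - 213 = -10704*5*0/(-31) - 213 = -10704*5*(-1/31)*0 - 213 = -10704*0 - 213 = -1338*0 - 213 = 0 - 213 = -213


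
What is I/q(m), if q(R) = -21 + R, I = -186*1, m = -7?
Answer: 93/14 ≈ 6.6429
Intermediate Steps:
I = -186
I/q(m) = -186/(-21 - 7) = -186/(-28) = -186*(-1/28) = 93/14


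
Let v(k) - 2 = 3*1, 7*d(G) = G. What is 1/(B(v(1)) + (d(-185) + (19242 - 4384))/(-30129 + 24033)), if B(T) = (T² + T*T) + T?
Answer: 14224/747713 ≈ 0.019023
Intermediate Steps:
d(G) = G/7
v(k) = 5 (v(k) = 2 + 3*1 = 2 + 3 = 5)
B(T) = T + 2*T² (B(T) = (T² + T²) + T = 2*T² + T = T + 2*T²)
1/(B(v(1)) + (d(-185) + (19242 - 4384))/(-30129 + 24033)) = 1/(5*(1 + 2*5) + ((⅐)*(-185) + (19242 - 4384))/(-30129 + 24033)) = 1/(5*(1 + 10) + (-185/7 + 14858)/(-6096)) = 1/(5*11 + (103821/7)*(-1/6096)) = 1/(55 - 34607/14224) = 1/(747713/14224) = 14224/747713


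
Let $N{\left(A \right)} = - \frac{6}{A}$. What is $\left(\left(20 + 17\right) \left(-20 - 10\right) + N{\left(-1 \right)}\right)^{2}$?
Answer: $1218816$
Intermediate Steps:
$\left(\left(20 + 17\right) \left(-20 - 10\right) + N{\left(-1 \right)}\right)^{2} = \left(\left(20 + 17\right) \left(-20 - 10\right) - \frac{6}{-1}\right)^{2} = \left(37 \left(-30\right) - -6\right)^{2} = \left(-1110 + 6\right)^{2} = \left(-1104\right)^{2} = 1218816$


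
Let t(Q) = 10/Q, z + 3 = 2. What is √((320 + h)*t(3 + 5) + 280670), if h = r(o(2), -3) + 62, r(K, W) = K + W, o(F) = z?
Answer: √1124570/2 ≈ 530.23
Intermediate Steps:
z = -1 (z = -3 + 2 = -1)
o(F) = -1
h = 58 (h = (-1 - 3) + 62 = -4 + 62 = 58)
√((320 + h)*t(3 + 5) + 280670) = √((320 + 58)*(10/(3 + 5)) + 280670) = √(378*(10/8) + 280670) = √(378*(10*(⅛)) + 280670) = √(378*(5/4) + 280670) = √(945/2 + 280670) = √(562285/2) = √1124570/2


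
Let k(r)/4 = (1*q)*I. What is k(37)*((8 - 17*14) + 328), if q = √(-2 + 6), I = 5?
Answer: 3920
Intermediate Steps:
q = 2 (q = √4 = 2)
k(r) = 40 (k(r) = 4*((1*2)*5) = 4*(2*5) = 4*10 = 40)
k(37)*((8 - 17*14) + 328) = 40*((8 - 17*14) + 328) = 40*((8 - 238) + 328) = 40*(-230 + 328) = 40*98 = 3920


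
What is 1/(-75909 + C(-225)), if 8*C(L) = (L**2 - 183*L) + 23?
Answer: -8/515449 ≈ -1.5520e-5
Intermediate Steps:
C(L) = 23/8 - 183*L/8 + L**2/8 (C(L) = ((L**2 - 183*L) + 23)/8 = (23 + L**2 - 183*L)/8 = 23/8 - 183*L/8 + L**2/8)
1/(-75909 + C(-225)) = 1/(-75909 + (23/8 - 183/8*(-225) + (1/8)*(-225)**2)) = 1/(-75909 + (23/8 + 41175/8 + (1/8)*50625)) = 1/(-75909 + (23/8 + 41175/8 + 50625/8)) = 1/(-75909 + 91823/8) = 1/(-515449/8) = -8/515449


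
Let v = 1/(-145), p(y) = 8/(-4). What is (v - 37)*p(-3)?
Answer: 10732/145 ≈ 74.014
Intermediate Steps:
p(y) = -2 (p(y) = 8*(-¼) = -2)
v = -1/145 ≈ -0.0068966
(v - 37)*p(-3) = (-1/145 - 37)*(-2) = -5366/145*(-2) = 10732/145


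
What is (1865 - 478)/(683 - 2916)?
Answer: -1387/2233 ≈ -0.62114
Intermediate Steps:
(1865 - 478)/(683 - 2916) = 1387/(-2233) = 1387*(-1/2233) = -1387/2233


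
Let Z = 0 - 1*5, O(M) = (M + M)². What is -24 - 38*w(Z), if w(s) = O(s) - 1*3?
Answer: -3710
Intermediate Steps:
O(M) = 4*M² (O(M) = (2*M)² = 4*M²)
Z = -5 (Z = 0 - 5 = -5)
w(s) = -3 + 4*s² (w(s) = 4*s² - 1*3 = 4*s² - 3 = -3 + 4*s²)
-24 - 38*w(Z) = -24 - 38*(-3 + 4*(-5)²) = -24 - 38*(-3 + 4*25) = -24 - 38*(-3 + 100) = -24 - 38*97 = -24 - 3686 = -3710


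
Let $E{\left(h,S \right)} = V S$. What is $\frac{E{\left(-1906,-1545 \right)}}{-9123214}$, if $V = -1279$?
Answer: $- \frac{1976055}{9123214} \approx -0.2166$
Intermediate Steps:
$E{\left(h,S \right)} = - 1279 S$
$\frac{E{\left(-1906,-1545 \right)}}{-9123214} = \frac{\left(-1279\right) \left(-1545\right)}{-9123214} = 1976055 \left(- \frac{1}{9123214}\right) = - \frac{1976055}{9123214}$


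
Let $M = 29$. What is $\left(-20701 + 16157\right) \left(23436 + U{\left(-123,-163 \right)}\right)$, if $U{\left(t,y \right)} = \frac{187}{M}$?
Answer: $- \frac{3089152064}{29} \approx -1.0652 \cdot 10^{8}$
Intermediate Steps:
$U{\left(t,y \right)} = \frac{187}{29}$
$\left(-20701 + 16157\right) \left(23436 + U{\left(-123,-163 \right)}\right) = \left(-20701 + 16157\right) \left(23436 + \frac{187}{29}\right) = \left(-4544\right) \frac{679831}{29} = - \frac{3089152064}{29}$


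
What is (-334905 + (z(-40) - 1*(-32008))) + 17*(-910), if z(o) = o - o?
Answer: -318367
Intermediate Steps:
z(o) = 0
(-334905 + (z(-40) - 1*(-32008))) + 17*(-910) = (-334905 + (0 - 1*(-32008))) + 17*(-910) = (-334905 + (0 + 32008)) - 15470 = (-334905 + 32008) - 15470 = -302897 - 15470 = -318367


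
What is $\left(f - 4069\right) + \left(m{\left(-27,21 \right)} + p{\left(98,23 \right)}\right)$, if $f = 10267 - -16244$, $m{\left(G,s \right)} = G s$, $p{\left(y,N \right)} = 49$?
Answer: $21924$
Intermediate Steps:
$f = 26511$ ($f = 10267 + 16244 = 26511$)
$\left(f - 4069\right) + \left(m{\left(-27,21 \right)} + p{\left(98,23 \right)}\right) = \left(26511 - 4069\right) + \left(\left(-27\right) 21 + 49\right) = 22442 + \left(-567 + 49\right) = 22442 - 518 = 21924$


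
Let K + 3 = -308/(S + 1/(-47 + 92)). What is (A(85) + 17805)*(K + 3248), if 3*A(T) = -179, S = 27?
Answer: 13082946635/228 ≈ 5.7381e+7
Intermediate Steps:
A(T) = -179/3 (A(T) = (⅓)*(-179) = -179/3)
K = -4377/304 (K = -3 - 308/(27 + 1/(-47 + 92)) = -3 - 308/(27 + 1/45) = -3 - 308/(1216/45) = -3 + (45/1216)*(-308) = -3 - 3465/304 = -4377/304 ≈ -14.398)
(A(85) + 17805)*(K + 3248) = (-179/3 + 17805)*(-4377/304 + 3248) = (53236/3)*(983015/304) = 13082946635/228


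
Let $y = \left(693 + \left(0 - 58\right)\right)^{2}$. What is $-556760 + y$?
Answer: $-153535$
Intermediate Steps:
$y = 403225$ ($y = \left(693 - 58\right)^{2} = 635^{2} = 403225$)
$-556760 + y = -556760 + 403225 = -153535$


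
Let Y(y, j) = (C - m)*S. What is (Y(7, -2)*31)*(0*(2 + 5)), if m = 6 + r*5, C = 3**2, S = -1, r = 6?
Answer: 0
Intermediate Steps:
C = 9
m = 36 (m = 6 + 6*5 = 6 + 30 = 36)
Y(y, j) = 27 (Y(y, j) = (9 - 1*36)*(-1) = (9 - 36)*(-1) = -27*(-1) = 27)
(Y(7, -2)*31)*(0*(2 + 5)) = (27*31)*(0*(2 + 5)) = 837*(0*7) = 837*0 = 0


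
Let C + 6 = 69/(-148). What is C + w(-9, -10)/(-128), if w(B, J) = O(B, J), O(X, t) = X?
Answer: -30291/4736 ≈ -6.3959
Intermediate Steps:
C = -957/148 (C = -6 + 69/(-148) = -6 + 69*(-1/148) = -6 - 69/148 = -957/148 ≈ -6.4662)
w(B, J) = B
C + w(-9, -10)/(-128) = -957/148 - 9/(-128) = -957/148 - 9*(-1/128) = -957/148 + 9/128 = -30291/4736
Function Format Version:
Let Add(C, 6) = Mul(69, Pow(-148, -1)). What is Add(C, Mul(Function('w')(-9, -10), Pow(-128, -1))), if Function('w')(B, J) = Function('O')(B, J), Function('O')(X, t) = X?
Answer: Rational(-30291, 4736) ≈ -6.3959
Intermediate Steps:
C = Rational(-957, 148) (C = Add(-6, Mul(69, Pow(-148, -1))) = Add(-6, Mul(69, Rational(-1, 148))) = Add(-6, Rational(-69, 148)) = Rational(-957, 148) ≈ -6.4662)
Function('w')(B, J) = B
Add(C, Mul(Function('w')(-9, -10), Pow(-128, -1))) = Add(Rational(-957, 148), Mul(-9, Pow(-128, -1))) = Add(Rational(-957, 148), Mul(-9, Rational(-1, 128))) = Add(Rational(-957, 148), Rational(9, 128)) = Rational(-30291, 4736)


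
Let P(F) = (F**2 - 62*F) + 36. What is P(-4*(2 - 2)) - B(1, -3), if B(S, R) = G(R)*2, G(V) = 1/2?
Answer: 35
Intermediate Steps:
P(F) = 36 + F**2 - 62*F
G(V) = 1/2 (G(V) = 1*(1/2) = 1/2)
B(S, R) = 1 (B(S, R) = (1/2)*2 = 1)
P(-4*(2 - 2)) - B(1, -3) = (36 + (-4*(2 - 2))**2 - (-248)*(2 - 2)) - 1*1 = (36 + (-4*0)**2 - (-248)*0) - 1 = (36 + 0**2 - 62*0) - 1 = (36 + 0 + 0) - 1 = 36 - 1 = 35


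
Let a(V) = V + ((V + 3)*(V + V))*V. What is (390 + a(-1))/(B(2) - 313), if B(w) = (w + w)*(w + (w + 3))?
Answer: -131/95 ≈ -1.3789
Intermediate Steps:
a(V) = V + 2*V**2*(3 + V) (a(V) = V + ((3 + V)*(2*V))*V = V + (2*V*(3 + V))*V = V + 2*V**2*(3 + V))
B(w) = 2*w*(3 + 2*w) (B(w) = (2*w)*(w + (3 + w)) = (2*w)*(3 + 2*w) = 2*w*(3 + 2*w))
(390 + a(-1))/(B(2) - 313) = (390 - (1 + 2*(-1)**2 + 6*(-1)))/(2*2*(3 + 2*2) - 313) = (390 - (1 + 2*1 - 6))/(2*2*(3 + 4) - 313) = (390 - (1 + 2 - 6))/(2*2*7 - 313) = (390 - 1*(-3))/(28 - 313) = (390 + 3)/(-285) = 393*(-1/285) = -131/95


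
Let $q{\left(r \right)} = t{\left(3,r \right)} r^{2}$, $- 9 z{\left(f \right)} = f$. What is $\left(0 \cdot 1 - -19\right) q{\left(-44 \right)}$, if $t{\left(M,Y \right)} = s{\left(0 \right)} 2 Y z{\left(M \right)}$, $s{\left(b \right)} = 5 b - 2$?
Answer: $- \frac{6473984}{3} \approx -2.158 \cdot 10^{6}$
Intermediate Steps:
$s{\left(b \right)} = -2 + 5 b$
$z{\left(f \right)} = - \frac{f}{9}$
$t{\left(M,Y \right)} = \frac{4 M Y}{9}$ ($t{\left(M,Y \right)} = \left(-2 + 5 \cdot 0\right) 2 Y \left(- \frac{M}{9}\right) = \left(-2 + 0\right) 2 Y \left(- \frac{M}{9}\right) = - 2 \cdot 2 Y \left(- \frac{M}{9}\right) = - 4 Y \left(- \frac{M}{9}\right) = \frac{4 M Y}{9}$)
$q{\left(r \right)} = \frac{4 r^{3}}{3}$ ($q{\left(r \right)} = \frac{4}{9} \cdot 3 r r^{2} = \frac{4 r}{3} r^{2} = \frac{4 r^{3}}{3}$)
$\left(0 \cdot 1 - -19\right) q{\left(-44 \right)} = \left(0 \cdot 1 - -19\right) \frac{4 \left(-44\right)^{3}}{3} = \left(0 + 19\right) \frac{4}{3} \left(-85184\right) = 19 \left(- \frac{340736}{3}\right) = - \frac{6473984}{3}$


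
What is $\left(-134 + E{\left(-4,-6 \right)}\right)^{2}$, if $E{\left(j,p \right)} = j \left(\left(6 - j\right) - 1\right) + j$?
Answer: $30276$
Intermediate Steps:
$E{\left(j,p \right)} = j + j \left(5 - j\right)$ ($E{\left(j,p \right)} = j \left(5 - j\right) + j = j + j \left(5 - j\right)$)
$\left(-134 + E{\left(-4,-6 \right)}\right)^{2} = \left(-134 - 4 \left(6 - -4\right)\right)^{2} = \left(-134 - 4 \left(6 + 4\right)\right)^{2} = \left(-134 - 40\right)^{2} = \left(-174\right)^{2} = 30276$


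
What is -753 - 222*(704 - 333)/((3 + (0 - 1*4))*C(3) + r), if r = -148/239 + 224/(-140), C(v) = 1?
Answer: 95525799/3847 ≈ 24831.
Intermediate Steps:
r = -2652/1195 (r = -148*1/239 + 224*(-1/140) = -148/239 - 8/5 = -2652/1195 ≈ -2.2192)
-753 - 222*(704 - 333)/((3 + (0 - 1*4))*C(3) + r) = -753 - 222*(704 - 333)/((3 + (0 - 1*4))*1 - 2652/1195) = -753 - 82362/((3 + (0 - 4))*1 - 2652/1195) = -753 - 82362/((3 - 4)*1 - 2652/1195) = -753 - 82362/(-1*1 - 2652/1195) = -753 - 82362/(-1 - 2652/1195) = -753 - 82362/(-3847/1195) = -753 - 82362*(-1195)/3847 = -753 - 222*(-443345/3847) = -753 + 98422590/3847 = 95525799/3847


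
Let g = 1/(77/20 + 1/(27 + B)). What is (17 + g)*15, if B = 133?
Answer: 159735/617 ≈ 258.89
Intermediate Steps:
g = 160/617 (g = 1/(77/20 + 1/(27 + 133)) = 1/(77*(1/20) + 1/160) = 1/(77/20 + 1/160) = 1/(617/160) = 160/617 ≈ 0.25932)
(17 + g)*15 = (17 + 160/617)*15 = (10649/617)*15 = 159735/617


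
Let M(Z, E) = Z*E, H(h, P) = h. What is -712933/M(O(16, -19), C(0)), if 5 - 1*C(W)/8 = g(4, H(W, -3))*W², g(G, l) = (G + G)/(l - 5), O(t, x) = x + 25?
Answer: -712933/240 ≈ -2970.6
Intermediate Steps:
O(t, x) = 25 + x
g(G, l) = 2*G/(-5 + l) (g(G, l) = (2*G)/(-5 + l) = 2*G/(-5 + l))
C(W) = 40 - 64*W²/(-5 + W) (C(W) = 40 - 8*2*4/(-5 + W)*W² = 40 - 8*8/(-5 + W)*W² = 40 - 64*W²/(-5 + W))
M(Z, E) = E*Z
-712933/M(O(16, -19), C(0)) = -712933*(-5 + 0)/(8*(25 - 19)*(-25 - 8*0² + 5*0)) = -712933*(-5/(48*(-25 - 8*0 + 0))) = -712933*(-5/(48*(-25 + 0 + 0))) = -712933/((8*(-⅕)*(-25))*6) = -712933/(40*6) = -712933/240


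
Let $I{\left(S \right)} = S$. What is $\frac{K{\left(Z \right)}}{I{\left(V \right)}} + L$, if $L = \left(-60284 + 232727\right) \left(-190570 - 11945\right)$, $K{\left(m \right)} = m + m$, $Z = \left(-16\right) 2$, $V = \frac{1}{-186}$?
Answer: $-34922282241$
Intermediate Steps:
$V = - \frac{1}{186} \approx -0.0053763$
$Z = -32$
$K{\left(m \right)} = 2 m$
$L = -34922294145$ ($L = 172443 \left(-202515\right) = -34922294145$)
$\frac{K{\left(Z \right)}}{I{\left(V \right)}} + L = \frac{2 \left(-32\right)}{- \frac{1}{186}} - 34922294145 = \left(-64\right) \left(-186\right) - 34922294145 = 11904 - 34922294145 = -34922282241$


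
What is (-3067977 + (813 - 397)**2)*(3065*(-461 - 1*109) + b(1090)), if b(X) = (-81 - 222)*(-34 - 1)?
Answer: 5026871095845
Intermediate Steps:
b(X) = 10605 (b(X) = -303*(-35) = 10605)
(-3067977 + (813 - 397)**2)*(3065*(-461 - 1*109) + b(1090)) = (-3067977 + (813 - 397)**2)*(3065*(-461 - 1*109) + 10605) = (-3067977 + 416**2)*(3065*(-461 - 109) + 10605) = (-3067977 + 173056)*(3065*(-570) + 10605) = -2894921*(-1747050 + 10605) = -2894921*(-1736445) = 5026871095845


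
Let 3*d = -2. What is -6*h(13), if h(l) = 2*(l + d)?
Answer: -148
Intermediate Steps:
d = -⅔ (d = (⅓)*(-2) = -⅔ ≈ -0.66667)
h(l) = -4/3 + 2*l (h(l) = 2*(l - ⅔) = 2*(-⅔ + l) = -4/3 + 2*l)
-6*h(13) = -6*(-4/3 + 2*13) = -6*(-4/3 + 26) = -6*74/3 = -148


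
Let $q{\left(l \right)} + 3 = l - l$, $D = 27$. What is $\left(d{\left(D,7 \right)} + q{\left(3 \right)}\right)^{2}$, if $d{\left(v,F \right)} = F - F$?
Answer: $9$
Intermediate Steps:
$q{\left(l \right)} = -3$ ($q{\left(l \right)} = -3 + \left(l - l\right) = -3 + 0 = -3$)
$d{\left(v,F \right)} = 0$
$\left(d{\left(D,7 \right)} + q{\left(3 \right)}\right)^{2} = \left(0 - 3\right)^{2} = \left(-3\right)^{2} = 9$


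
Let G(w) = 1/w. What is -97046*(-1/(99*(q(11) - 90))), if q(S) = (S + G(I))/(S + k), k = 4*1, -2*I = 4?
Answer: -970460/88407 ≈ -10.977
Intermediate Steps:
I = -2 (I = -½*4 = -2)
k = 4
q(S) = (-½ + S)/(4 + S) (q(S) = (S + 1/(-2))/(S + 4) = (S - ½)/(4 + S) = (-½ + S)/(4 + S))
-97046*(-1/(99*(q(11) - 90))) = -97046*(-1/(99*((-½ + 11)/(4 + 11) - 90))) = -97046*(-1/(99*((21/2)/15 - 90))) = -97046*(-1/(99*((1/15)*(21/2) - 90))) = -97046*(-1/(99*(7/10 - 90))) = -97046/((-893/10*(-99))) = -97046/88407/10 = -97046*10/88407 = -970460/88407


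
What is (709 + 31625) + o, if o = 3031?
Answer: 35365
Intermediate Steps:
(709 + 31625) + o = (709 + 31625) + 3031 = 32334 + 3031 = 35365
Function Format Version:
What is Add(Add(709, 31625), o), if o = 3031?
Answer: 35365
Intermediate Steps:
Add(Add(709, 31625), o) = Add(Add(709, 31625), 3031) = Add(32334, 3031) = 35365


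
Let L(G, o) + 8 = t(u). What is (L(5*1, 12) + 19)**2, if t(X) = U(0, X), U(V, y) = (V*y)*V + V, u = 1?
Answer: 121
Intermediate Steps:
U(V, y) = V + y*V**2 (U(V, y) = y*V**2 + V = V + y*V**2)
t(X) = 0 (t(X) = 0*(1 + 0*X) = 0*(1 + 0) = 0*1 = 0)
L(G, o) = -8 (L(G, o) = -8 + 0 = -8)
(L(5*1, 12) + 19)**2 = (-8 + 19)**2 = 11**2 = 121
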